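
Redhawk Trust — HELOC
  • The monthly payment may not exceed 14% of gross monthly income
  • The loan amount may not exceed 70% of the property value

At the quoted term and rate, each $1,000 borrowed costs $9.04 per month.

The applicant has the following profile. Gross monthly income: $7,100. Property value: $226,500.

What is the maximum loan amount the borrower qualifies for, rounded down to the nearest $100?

Payment cap: 14% × $7,100 = $994/month.
At $9.04 per $1,000, that supports 994/9.04 × 1,000 ≈ $109,955 → $109,900.
LTV cap: 70% × $226,500 = $158,550 → $158,500.
Binding constraint: payment-to-income.

$109,900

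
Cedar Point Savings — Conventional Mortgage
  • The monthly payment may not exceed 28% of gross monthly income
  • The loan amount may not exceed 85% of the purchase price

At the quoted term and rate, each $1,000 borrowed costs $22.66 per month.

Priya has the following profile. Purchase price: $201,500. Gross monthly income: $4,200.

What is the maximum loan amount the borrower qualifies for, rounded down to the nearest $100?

Payment cap: 28% × $4,200 = $1,176/month.
At $22.66 per $1,000, that supports 1,176/22.66 × 1,000 ≈ $51,897 → $51,800.
LTV cap: 85% × $201,500 = $171,275 → $171,200.
Binding constraint: payment-to-income.

$51,800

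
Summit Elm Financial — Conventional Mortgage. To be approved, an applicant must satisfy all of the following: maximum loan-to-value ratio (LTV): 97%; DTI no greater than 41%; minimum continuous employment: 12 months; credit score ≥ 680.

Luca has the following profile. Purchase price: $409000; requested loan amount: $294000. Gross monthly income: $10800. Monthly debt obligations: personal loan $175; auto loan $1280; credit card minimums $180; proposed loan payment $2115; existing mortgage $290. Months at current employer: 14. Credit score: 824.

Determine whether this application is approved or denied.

LTV: 294,000 ÷ 409,000 = 71.9%, within 97% cap
Total monthly debts = (175 + 1,280 + 180 + 2,115 + 290) = 4,040. DTI: 4,040 ÷ 10,800 = 37.4%, within the 41% cap
Employment 14 ≥ 12 months
Credit score 824 ≥ 680 (meets)
All criteria satisfied.

Approved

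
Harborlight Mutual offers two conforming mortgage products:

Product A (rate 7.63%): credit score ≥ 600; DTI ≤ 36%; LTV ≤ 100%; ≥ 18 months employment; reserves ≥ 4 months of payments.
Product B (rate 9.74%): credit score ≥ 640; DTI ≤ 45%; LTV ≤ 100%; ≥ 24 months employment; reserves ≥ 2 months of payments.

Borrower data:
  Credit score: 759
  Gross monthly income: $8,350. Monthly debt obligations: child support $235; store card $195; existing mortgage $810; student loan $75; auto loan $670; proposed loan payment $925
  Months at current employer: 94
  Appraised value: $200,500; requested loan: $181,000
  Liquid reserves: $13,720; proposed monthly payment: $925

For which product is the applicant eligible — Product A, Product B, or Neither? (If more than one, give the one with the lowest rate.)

Product A

Total debts = (235 + 195 + 810 + 75 + 670 + 925) = 2,910; DTI = 2,910/8,350 = 34.9%.
LTV = 181,000/200,500 = 90.3%.
Reserves = 13,720/925 = 14.8 months.
Product A: score 759 ≥ 600; DTI 34.9% ≤ 36%; LTV 90.3% ≤ 100%; employment 94 ≥ 18 mo; reserves 14.8 ≥ 4 mo → qualifies.
Product B: score 759 ≥ 640; DTI 34.9% ≤ 45%; LTV 90.3% ≤ 100%; employment 94 ≥ 24 mo; reserves 14.8 ≥ 2 mo → qualifies.
Qualifying: Product A, Product B. Lowest rate is 7.63% → Product A.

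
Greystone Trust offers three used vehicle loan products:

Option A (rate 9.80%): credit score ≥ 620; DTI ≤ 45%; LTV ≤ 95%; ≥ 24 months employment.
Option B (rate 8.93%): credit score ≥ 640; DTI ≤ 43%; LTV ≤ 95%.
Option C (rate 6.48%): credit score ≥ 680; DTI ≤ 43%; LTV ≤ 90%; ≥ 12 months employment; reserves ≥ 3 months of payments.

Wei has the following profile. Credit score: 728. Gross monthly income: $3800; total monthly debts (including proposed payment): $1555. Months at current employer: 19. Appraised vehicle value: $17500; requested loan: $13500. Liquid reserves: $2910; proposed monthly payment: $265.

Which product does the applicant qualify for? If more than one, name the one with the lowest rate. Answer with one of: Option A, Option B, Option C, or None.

Option C

DTI = 1,555/3,800 = 40.9%.
LTV = 13,500/17,500 = 77.1%.
Reserves = 2,910/265 = 11.0 months.
Option A: score 728 ≥ 620; DTI 40.9% ≤ 45%; LTV 77.1% ≤ 95%; employment 19 < 24 mo → does not qualify.
Option B: score 728 ≥ 640; DTI 40.9% ≤ 43%; LTV 77.1% ≤ 95% → qualifies.
Option C: score 728 ≥ 680; DTI 40.9% ≤ 43%; LTV 77.1% ≤ 90%; employment 19 ≥ 12 mo; reserves 11.0 ≥ 3 mo → qualifies.
Qualifying: Option B, Option C. Lowest rate is 6.48% → Option C.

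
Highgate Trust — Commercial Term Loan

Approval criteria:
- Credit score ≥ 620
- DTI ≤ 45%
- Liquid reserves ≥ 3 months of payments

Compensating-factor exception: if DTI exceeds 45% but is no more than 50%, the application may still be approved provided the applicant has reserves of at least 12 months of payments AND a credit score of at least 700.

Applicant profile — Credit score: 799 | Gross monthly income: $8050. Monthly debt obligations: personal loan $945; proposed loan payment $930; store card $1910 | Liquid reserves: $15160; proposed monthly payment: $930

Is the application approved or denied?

Credit score 799 ≥ 620 (meets base)
Total debts = (945 + 930 + 1,910) = 3,785. DTI: 3,785 ÷ 8,050 = 47%, over the 45% base limit.
Reserves: 15,160 ÷ 930 = 16.3 months (meets 3-month minimum)
47% falls in the override range (45%–50%), so the compensating-factor test applies.
Override check — reserves: 16.3 mo (ok); score: 799 (ok).
Both compensating conditions met → exception applies.

Approved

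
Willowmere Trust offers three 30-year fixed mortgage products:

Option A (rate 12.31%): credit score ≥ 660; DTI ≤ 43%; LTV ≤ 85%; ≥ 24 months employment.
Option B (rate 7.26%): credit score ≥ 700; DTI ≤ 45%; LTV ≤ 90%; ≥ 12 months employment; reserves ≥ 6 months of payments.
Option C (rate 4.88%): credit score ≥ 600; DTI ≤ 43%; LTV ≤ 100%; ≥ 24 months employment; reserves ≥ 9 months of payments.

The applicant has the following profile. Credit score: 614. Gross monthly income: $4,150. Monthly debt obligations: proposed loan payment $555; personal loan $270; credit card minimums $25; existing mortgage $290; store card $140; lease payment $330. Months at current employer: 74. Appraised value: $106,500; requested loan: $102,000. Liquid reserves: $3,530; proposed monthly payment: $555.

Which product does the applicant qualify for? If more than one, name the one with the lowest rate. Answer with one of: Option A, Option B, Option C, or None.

None

Total debts = (555 + 270 + 25 + 290 + 140 + 330) = 1,610; DTI = 1,610/4,150 = 38.8%.
LTV = 102,000/106,500 = 95.8%.
Reserves = 3,530/555 = 6.4 months.
Option A: score 614 < 660; DTI 38.8% ≤ 43%; LTV 95.8% > 85%; employment 74 ≥ 24 mo → does not qualify.
Option B: score 614 < 700; DTI 38.8% ≤ 45%; LTV 95.8% > 90%; employment 74 ≥ 12 mo; reserves 6.4 ≥ 6 mo → does not qualify.
Option C: score 614 ≥ 600; DTI 38.8% ≤ 43%; LTV 95.8% ≤ 100%; employment 74 ≥ 24 mo; reserves 6.4 < 9 mo → does not qualify.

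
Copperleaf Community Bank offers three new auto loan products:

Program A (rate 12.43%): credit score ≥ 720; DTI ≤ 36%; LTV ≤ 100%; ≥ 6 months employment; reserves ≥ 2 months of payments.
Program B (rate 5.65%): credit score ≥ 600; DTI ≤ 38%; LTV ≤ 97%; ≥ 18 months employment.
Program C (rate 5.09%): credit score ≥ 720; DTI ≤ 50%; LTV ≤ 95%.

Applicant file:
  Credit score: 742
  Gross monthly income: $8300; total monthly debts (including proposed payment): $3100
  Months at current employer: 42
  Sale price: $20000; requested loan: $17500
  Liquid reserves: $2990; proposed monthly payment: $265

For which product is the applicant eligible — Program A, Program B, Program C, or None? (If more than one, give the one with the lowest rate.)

Program C

DTI = 3,100/8,300 = 37.3%.
LTV = 17,500/20,000 = 87.5%.
Reserves = 2,990/265 = 11.3 months.
Program A: score 742 ≥ 720; DTI 37.3% > 36%; LTV 87.5% ≤ 100%; employment 42 ≥ 6 mo; reserves 11.3 ≥ 2 mo → does not qualify.
Program B: score 742 ≥ 600; DTI 37.3% ≤ 38%; LTV 87.5% ≤ 97%; employment 42 ≥ 18 mo → qualifies.
Program C: score 742 ≥ 720; DTI 37.3% ≤ 50%; LTV 87.5% ≤ 95% → qualifies.
Qualifying: Program B, Program C. Lowest rate is 5.09% → Program C.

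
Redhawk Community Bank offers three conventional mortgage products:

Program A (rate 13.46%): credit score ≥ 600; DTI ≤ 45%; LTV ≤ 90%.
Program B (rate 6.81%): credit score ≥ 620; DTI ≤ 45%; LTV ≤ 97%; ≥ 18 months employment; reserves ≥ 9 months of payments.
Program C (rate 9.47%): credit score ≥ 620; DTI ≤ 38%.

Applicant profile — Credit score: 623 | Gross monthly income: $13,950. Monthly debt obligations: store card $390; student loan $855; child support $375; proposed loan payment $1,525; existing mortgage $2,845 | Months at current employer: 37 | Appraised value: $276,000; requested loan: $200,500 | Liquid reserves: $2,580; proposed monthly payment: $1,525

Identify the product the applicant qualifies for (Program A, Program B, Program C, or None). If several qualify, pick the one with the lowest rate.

Total debts = (390 + 855 + 375 + 1,525 + 2,845) = 5,990; DTI = 5,990/13,950 = 42.9%.
LTV = 200,500/276,000 = 72.6%.
Reserves = 2,580/1,525 = 1.7 months.
Program A: score 623 ≥ 600; DTI 42.9% ≤ 45%; LTV 72.6% ≤ 90% → qualifies.
Program B: score 623 ≥ 620; DTI 42.9% ≤ 45%; LTV 72.6% ≤ 97%; employment 37 ≥ 18 mo; reserves 1.7 < 9 mo → does not qualify.
Program C: score 623 ≥ 620; DTI 42.9% > 38% → does not qualify.

Program A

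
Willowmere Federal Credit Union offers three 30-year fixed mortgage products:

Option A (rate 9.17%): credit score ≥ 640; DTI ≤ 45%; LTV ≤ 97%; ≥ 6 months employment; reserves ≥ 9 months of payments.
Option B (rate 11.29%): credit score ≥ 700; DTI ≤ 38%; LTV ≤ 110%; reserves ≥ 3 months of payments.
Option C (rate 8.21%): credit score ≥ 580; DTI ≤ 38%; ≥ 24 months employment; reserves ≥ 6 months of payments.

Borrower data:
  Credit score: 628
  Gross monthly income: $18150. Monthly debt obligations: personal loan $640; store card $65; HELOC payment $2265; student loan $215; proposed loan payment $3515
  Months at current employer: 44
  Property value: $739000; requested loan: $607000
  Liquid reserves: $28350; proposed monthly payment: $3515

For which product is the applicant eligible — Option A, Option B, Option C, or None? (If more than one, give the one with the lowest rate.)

Option C

Total debts = (640 + 65 + 2,265 + 215 + 3,515) = 6,700; DTI = 6,700/18,150 = 36.9%.
LTV = 607,000/739,000 = 82.1%.
Reserves = 28,350/3,515 = 8.1 months.
Option A: score 628 < 640; DTI 36.9% ≤ 45%; LTV 82.1% ≤ 97%; employment 44 ≥ 6 mo; reserves 8.1 < 9 mo → does not qualify.
Option B: score 628 < 700; DTI 36.9% ≤ 38%; LTV 82.1% ≤ 110%; reserves 8.1 ≥ 3 mo → does not qualify.
Option C: score 628 ≥ 580; DTI 36.9% ≤ 38%; employment 44 ≥ 24 mo; reserves 8.1 ≥ 6 mo → qualifies.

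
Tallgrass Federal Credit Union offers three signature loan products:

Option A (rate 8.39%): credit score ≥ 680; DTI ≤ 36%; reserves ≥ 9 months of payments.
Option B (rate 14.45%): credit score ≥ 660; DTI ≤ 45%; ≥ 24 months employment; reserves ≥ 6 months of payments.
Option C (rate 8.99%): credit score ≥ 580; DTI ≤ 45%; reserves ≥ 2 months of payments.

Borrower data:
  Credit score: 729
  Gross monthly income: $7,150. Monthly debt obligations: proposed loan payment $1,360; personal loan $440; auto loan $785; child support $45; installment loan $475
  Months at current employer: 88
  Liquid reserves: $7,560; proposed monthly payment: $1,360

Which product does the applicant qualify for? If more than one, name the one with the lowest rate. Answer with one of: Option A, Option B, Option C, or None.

Total debts = (1,360 + 440 + 785 + 45 + 475) = 3,105; DTI = 3,105/7,150 = 43.4%.
Reserves = 7,560/1,360 = 5.6 months.
Option A: score 729 ≥ 680; DTI 43.4% > 36%; reserves 5.6 < 9 mo → does not qualify.
Option B: score 729 ≥ 660; DTI 43.4% ≤ 45%; employment 88 ≥ 24 mo; reserves 5.6 < 6 mo → does not qualify.
Option C: score 729 ≥ 580; DTI 43.4% ≤ 45%; reserves 5.6 ≥ 2 mo → qualifies.

Option C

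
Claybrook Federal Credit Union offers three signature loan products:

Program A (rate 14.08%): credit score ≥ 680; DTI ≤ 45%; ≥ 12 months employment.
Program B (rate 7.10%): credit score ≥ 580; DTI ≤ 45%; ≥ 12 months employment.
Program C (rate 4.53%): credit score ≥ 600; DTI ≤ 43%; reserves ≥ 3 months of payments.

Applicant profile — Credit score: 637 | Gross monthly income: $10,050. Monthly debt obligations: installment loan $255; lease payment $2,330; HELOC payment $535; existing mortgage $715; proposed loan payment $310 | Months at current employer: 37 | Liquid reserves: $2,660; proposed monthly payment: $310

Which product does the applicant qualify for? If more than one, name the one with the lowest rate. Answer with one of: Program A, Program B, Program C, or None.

Program C

Total debts = (255 + 2,330 + 535 + 715 + 310) = 4,145; DTI = 4,145/10,050 = 41.2%.
Reserves = 2,660/310 = 8.6 months.
Program A: score 637 < 680; DTI 41.2% ≤ 45%; employment 37 ≥ 12 mo → does not qualify.
Program B: score 637 ≥ 580; DTI 41.2% ≤ 45%; employment 37 ≥ 12 mo → qualifies.
Program C: score 637 ≥ 600; DTI 41.2% ≤ 43%; reserves 8.6 ≥ 3 mo → qualifies.
Qualifying: Program B, Program C. Lowest rate is 4.53% → Program C.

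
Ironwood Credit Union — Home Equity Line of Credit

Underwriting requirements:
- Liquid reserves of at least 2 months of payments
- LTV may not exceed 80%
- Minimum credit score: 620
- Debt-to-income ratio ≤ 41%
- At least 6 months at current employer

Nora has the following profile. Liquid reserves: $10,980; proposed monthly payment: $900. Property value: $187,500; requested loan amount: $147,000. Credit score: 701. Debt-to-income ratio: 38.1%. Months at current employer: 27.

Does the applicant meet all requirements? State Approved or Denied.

Reserves = 10,980/900 = 12.2 months ≥ 2
LTV: 147,000 ÷ 187,500 = 78.4%, within 80% cap
Credit score 701 ≥ 620 (meets)
Debt-to-income 38.1% vs 41% cap — pass
Employment 27 ≥ 6 months
All criteria satisfied.

Approved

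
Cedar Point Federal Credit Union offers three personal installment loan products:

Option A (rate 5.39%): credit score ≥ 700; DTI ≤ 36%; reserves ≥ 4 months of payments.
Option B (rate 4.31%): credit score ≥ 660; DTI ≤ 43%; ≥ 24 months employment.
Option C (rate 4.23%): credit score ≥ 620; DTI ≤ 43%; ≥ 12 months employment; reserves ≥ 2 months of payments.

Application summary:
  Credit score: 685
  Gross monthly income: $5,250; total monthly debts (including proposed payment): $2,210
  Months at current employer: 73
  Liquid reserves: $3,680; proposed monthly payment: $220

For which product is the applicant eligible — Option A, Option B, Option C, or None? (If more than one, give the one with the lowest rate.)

Option C

DTI = 2,210/5,250 = 42.1%.
Reserves = 3,680/220 = 16.7 months.
Option A: score 685 < 700; DTI 42.1% > 36%; reserves 16.7 ≥ 4 mo → does not qualify.
Option B: score 685 ≥ 660; DTI 42.1% ≤ 43%; employment 73 ≥ 24 mo → qualifies.
Option C: score 685 ≥ 620; DTI 42.1% ≤ 43%; employment 73 ≥ 12 mo; reserves 16.7 ≥ 2 mo → qualifies.
Qualifying: Option B, Option C. Lowest rate is 4.23% → Option C.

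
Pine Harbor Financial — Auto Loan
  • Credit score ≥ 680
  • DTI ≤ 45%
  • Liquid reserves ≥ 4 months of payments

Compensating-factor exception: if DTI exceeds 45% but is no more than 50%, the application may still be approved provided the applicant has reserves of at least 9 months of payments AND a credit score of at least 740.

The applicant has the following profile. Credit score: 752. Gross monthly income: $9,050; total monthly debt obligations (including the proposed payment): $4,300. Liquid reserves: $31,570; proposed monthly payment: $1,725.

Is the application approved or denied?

Approved

Credit score 752 ≥ 680 (meets base)
DTI: 4,300 ÷ 9,050 = 47.5%, over the 45% base limit.
Liquid reserves cover 31,570/1,725 = 18.3 months — ≥ 4 required
47.5% falls in the override range (45%–50%), so the compensating-factor test applies.
Override check — reserves: 18.3 mo (ok); score: 752 (ok).
Both override conditions satisfied; DTI exception granted.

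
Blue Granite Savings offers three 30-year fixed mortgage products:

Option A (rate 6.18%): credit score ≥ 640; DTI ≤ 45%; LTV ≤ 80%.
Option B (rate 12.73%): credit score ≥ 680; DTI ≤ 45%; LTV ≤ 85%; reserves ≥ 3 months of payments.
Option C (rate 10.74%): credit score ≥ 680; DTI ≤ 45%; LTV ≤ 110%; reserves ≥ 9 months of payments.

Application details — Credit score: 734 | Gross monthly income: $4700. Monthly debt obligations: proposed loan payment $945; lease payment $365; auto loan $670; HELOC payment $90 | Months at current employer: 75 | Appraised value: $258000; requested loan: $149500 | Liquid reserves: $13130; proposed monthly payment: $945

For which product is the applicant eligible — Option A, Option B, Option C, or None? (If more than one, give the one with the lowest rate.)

Option A

Total debts = (945 + 365 + 670 + 90) = 2,070; DTI = 2,070/4,700 = 44%.
LTV = 149,500/258,000 = 57.9%.
Reserves = 13,130/945 = 13.9 months.
Option A: score 734 ≥ 640; DTI 44% ≤ 45%; LTV 57.9% ≤ 80% → qualifies.
Option B: score 734 ≥ 680; DTI 44% ≤ 45%; LTV 57.9% ≤ 85%; reserves 13.9 ≥ 3 mo → qualifies.
Option C: score 734 ≥ 680; DTI 44% ≤ 45%; LTV 57.9% ≤ 110%; reserves 13.9 ≥ 9 mo → qualifies.
Qualifying: Option A, Option B, Option C. Lowest rate is 6.18% → Option A.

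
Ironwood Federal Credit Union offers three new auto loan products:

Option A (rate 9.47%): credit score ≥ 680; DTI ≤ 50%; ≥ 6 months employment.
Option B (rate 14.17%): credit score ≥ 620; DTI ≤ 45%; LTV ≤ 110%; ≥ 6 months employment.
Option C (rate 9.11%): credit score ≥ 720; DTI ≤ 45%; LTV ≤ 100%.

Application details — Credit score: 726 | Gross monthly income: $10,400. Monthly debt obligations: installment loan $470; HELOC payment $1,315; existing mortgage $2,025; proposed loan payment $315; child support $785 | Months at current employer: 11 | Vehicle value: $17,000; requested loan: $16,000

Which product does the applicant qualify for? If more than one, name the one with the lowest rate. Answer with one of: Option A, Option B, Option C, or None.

Option A

Total debts = (470 + 1,315 + 2,025 + 315 + 785) = 4,910; DTI = 4,910/10,400 = 47.2%.
LTV = 16,000/17,000 = 94.1%.
Option A: score 726 ≥ 680; DTI 47.2% ≤ 50%; employment 11 ≥ 6 mo → qualifies.
Option B: score 726 ≥ 620; DTI 47.2% > 45%; LTV 94.1% ≤ 110%; employment 11 ≥ 6 mo → does not qualify.
Option C: score 726 ≥ 720; DTI 47.2% > 45%; LTV 94.1% ≤ 100% → does not qualify.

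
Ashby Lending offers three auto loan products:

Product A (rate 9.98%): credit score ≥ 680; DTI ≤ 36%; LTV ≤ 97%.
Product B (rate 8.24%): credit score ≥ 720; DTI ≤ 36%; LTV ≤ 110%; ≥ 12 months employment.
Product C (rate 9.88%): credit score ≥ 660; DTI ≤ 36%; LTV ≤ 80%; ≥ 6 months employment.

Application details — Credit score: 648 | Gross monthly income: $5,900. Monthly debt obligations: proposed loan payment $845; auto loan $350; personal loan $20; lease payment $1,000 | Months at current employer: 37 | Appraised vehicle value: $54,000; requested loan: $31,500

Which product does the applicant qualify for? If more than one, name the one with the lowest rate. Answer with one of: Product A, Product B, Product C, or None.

None

Total debts = (845 + 350 + 20 + 1,000) = 2,215; DTI = 2,215/5,900 = 37.5%.
LTV = 31,500/54,000 = 58.3%.
Product A: score 648 < 680; DTI 37.5% > 36%; LTV 58.3% ≤ 97% → does not qualify.
Product B: score 648 < 720; DTI 37.5% > 36%; LTV 58.3% ≤ 110%; employment 37 ≥ 12 mo → does not qualify.
Product C: score 648 < 660; DTI 37.5% > 36%; LTV 58.3% ≤ 80%; employment 37 ≥ 6 mo → does not qualify.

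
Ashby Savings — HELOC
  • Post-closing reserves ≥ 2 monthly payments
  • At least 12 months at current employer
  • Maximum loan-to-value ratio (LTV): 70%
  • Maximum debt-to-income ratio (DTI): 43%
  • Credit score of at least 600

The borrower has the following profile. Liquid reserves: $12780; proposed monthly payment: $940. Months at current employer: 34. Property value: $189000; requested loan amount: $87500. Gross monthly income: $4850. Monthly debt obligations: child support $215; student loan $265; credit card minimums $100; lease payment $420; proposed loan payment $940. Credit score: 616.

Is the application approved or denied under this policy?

Liquid reserves cover 12,780/940 = 13.6 months — ≥ 2 required
Employment 34 ≥ 12 months
LTV = 87,500/189,000 = 46.3% ≤ 70%
Total monthly debts = (215 + 265 + 100 + 420 + 940) = 1,940. DTI: 1,940 ÷ 4,850 = 40%, within the 43% cap
Credit score 616 ≥ 600 (meets)
All criteria satisfied.

Approved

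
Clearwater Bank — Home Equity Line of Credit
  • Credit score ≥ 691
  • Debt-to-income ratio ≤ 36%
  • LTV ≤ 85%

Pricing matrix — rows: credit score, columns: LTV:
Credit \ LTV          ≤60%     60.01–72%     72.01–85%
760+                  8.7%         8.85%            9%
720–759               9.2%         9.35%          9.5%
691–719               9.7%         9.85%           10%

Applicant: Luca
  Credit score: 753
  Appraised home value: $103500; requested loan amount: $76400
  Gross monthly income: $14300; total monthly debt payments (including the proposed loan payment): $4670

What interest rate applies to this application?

9.5%

Credit score 753 ≥ 691; DTI: 4,670 ÷ 14,300 = 32.7%, within the 36% cap
Loan-to-value = 76,400/103,500 = 73.8% — pass (85% max)
Row: 753 falls in 720–759. Column: 73.8% falls in 72.01–85%. Rate = 9.5%.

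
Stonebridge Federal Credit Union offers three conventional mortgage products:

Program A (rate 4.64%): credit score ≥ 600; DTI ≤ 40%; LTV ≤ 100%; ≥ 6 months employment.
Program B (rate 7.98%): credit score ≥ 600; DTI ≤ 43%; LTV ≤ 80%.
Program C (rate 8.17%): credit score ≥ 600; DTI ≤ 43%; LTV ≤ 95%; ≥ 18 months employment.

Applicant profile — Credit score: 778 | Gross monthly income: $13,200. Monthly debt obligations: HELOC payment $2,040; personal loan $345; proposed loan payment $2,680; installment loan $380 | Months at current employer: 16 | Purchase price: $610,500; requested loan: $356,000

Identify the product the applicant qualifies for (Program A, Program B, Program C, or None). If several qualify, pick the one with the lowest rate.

Program B

Total debts = (2,040 + 345 + 2,680 + 380) = 5,445; DTI = 5,445/13,200 = 41.2%.
LTV = 356,000/610,500 = 58.3%.
Program A: score 778 ≥ 600; DTI 41.2% > 40%; LTV 58.3% ≤ 100%; employment 16 ≥ 6 mo → does not qualify.
Program B: score 778 ≥ 600; DTI 41.2% ≤ 43%; LTV 58.3% ≤ 80% → qualifies.
Program C: score 778 ≥ 600; DTI 41.2% ≤ 43%; LTV 58.3% ≤ 95%; employment 16 < 18 mo → does not qualify.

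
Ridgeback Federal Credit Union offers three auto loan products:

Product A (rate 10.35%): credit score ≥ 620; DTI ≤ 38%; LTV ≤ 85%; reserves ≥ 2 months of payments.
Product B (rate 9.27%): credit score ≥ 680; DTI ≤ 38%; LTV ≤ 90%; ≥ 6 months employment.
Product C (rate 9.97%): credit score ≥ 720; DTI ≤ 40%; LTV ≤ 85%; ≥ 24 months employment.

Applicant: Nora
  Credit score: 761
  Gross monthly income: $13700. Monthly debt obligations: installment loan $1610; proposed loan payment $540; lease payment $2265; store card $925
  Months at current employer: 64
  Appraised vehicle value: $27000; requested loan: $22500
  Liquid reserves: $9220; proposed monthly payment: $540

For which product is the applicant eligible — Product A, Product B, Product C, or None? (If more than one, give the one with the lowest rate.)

Total debts = (1,610 + 540 + 2,265 + 925) = 5,340; DTI = 5,340/13,700 = 39%.
LTV = 22,500/27,000 = 83.3%.
Reserves = 9,220/540 = 17.1 months.
Product A: score 761 ≥ 620; DTI 39% > 38%; LTV 83.3% ≤ 85%; reserves 17.1 ≥ 2 mo → does not qualify.
Product B: score 761 ≥ 680; DTI 39% > 38%; LTV 83.3% ≤ 90%; employment 64 ≥ 6 mo → does not qualify.
Product C: score 761 ≥ 720; DTI 39% ≤ 40%; LTV 83.3% ≤ 85%; employment 64 ≥ 24 mo → qualifies.

Product C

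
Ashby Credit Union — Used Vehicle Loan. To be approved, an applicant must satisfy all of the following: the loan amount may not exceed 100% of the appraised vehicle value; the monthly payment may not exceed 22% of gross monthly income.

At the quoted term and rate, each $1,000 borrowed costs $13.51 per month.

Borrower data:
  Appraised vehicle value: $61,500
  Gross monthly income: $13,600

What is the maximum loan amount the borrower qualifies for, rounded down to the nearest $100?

Payment cap: 22% × $13,600 = $2,992/month.
At $13.51 per $1,000, that supports 2,992/13.51 × 1,000 ≈ $221,465 → $221,400.
LTV cap: 100% × $61,500 = $61,500 → $61,500.
Binding constraint: loan-to-value.

$61,500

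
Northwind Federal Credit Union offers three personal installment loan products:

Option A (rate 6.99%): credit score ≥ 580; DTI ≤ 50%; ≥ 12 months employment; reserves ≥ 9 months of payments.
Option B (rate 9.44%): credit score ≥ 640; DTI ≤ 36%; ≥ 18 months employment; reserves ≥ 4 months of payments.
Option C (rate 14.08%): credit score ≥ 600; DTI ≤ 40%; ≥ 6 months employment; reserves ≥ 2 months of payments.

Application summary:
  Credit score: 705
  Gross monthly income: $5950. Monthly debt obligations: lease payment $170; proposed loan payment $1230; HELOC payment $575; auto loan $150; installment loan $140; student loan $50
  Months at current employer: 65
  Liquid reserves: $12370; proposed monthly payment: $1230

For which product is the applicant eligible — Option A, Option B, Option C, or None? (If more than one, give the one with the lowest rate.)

Total debts = (170 + 1,230 + 575 + 150 + 140 + 50) = 2,315; DTI = 2,315/5,950 = 38.9%.
Reserves = 12,370/1,230 = 10.1 months.
Option A: score 705 ≥ 580; DTI 38.9% ≤ 50%; employment 65 ≥ 12 mo; reserves 10.1 ≥ 9 mo → qualifies.
Option B: score 705 ≥ 640; DTI 38.9% > 36%; employment 65 ≥ 18 mo; reserves 10.1 ≥ 4 mo → does not qualify.
Option C: score 705 ≥ 600; DTI 38.9% ≤ 40%; employment 65 ≥ 6 mo; reserves 10.1 ≥ 2 mo → qualifies.
Qualifying: Option A, Option C. Lowest rate is 6.99% → Option A.

Option A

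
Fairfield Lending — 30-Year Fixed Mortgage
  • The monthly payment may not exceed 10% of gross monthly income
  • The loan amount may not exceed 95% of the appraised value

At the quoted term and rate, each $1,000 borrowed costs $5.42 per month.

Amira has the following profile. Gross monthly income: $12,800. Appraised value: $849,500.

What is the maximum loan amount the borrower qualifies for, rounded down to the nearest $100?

Payment cap: 10% × $12,800 = $1,280/month.
At $5.42 per $1,000, that supports 1,280/5.42 × 1,000 ≈ $236,162 → $236,100.
LTV cap: 95% × $849,500 = $807,025 → $807,000.
Binding constraint: payment-to-income.

$236,100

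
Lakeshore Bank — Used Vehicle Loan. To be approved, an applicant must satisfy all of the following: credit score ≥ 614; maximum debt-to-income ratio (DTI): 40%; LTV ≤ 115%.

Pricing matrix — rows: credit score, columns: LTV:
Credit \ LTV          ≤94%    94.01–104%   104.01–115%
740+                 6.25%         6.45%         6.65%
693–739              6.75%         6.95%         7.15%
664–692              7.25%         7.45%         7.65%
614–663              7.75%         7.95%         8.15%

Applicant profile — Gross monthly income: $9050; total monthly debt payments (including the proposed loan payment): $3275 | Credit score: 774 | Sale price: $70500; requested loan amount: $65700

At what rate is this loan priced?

6.25%

Credit score 774 ≥ 614; DTI: 3,275 ÷ 9,050 = 36.2%, within the 40% cap
Loan-to-value = 65,700/70,500 = 93.2% — pass (115% max)
Score 774 is in the 740+ band; LTV 93.2% is in the ≤94% band → 6.25%.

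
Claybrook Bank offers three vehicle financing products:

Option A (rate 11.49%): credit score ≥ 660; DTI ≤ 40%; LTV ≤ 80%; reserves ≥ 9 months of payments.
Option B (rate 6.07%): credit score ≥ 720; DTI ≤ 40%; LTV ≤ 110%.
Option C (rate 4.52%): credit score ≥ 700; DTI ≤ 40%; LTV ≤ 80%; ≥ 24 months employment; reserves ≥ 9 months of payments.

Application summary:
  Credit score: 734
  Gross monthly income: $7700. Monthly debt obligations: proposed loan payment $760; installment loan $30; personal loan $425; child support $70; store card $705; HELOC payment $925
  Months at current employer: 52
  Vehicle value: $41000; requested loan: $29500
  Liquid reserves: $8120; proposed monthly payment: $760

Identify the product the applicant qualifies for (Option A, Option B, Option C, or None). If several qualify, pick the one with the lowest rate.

Total debts = (760 + 30 + 425 + 70 + 705 + 925) = 2,915; DTI = 2,915/7,700 = 37.9%.
LTV = 29,500/41,000 = 72%.
Reserves = 8,120/760 = 10.7 months.
Option A: score 734 ≥ 660; DTI 37.9% ≤ 40%; LTV 72% ≤ 80%; reserves 10.7 ≥ 9 mo → qualifies.
Option B: score 734 ≥ 720; DTI 37.9% ≤ 40%; LTV 72% ≤ 110% → qualifies.
Option C: score 734 ≥ 700; DTI 37.9% ≤ 40%; LTV 72% ≤ 80%; employment 52 ≥ 24 mo; reserves 10.7 ≥ 9 mo → qualifies.
Qualifying: Option A, Option B, Option C. Lowest rate is 4.52% → Option C.

Option C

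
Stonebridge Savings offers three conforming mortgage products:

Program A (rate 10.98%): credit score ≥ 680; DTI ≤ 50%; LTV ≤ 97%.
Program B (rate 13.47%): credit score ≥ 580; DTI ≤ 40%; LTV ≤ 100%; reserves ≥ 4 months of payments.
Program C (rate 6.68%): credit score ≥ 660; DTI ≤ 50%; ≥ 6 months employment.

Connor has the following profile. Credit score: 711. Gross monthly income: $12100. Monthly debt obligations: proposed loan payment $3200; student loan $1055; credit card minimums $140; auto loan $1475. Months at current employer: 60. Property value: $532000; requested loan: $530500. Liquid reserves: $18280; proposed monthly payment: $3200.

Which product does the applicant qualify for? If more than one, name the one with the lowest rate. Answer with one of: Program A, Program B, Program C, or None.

Total debts = (3,200 + 1,055 + 140 + 1,475) = 5,870; DTI = 5,870/12,100 = 48.5%.
LTV = 530,500/532,000 = 99.7%.
Reserves = 18,280/3,200 = 5.7 months.
Program A: score 711 ≥ 680; DTI 48.5% ≤ 50%; LTV 99.7% > 97% → does not qualify.
Program B: score 711 ≥ 580; DTI 48.5% > 40%; LTV 99.7% ≤ 100%; reserves 5.7 ≥ 4 mo → does not qualify.
Program C: score 711 ≥ 660; DTI 48.5% ≤ 50%; employment 60 ≥ 6 mo → qualifies.

Program C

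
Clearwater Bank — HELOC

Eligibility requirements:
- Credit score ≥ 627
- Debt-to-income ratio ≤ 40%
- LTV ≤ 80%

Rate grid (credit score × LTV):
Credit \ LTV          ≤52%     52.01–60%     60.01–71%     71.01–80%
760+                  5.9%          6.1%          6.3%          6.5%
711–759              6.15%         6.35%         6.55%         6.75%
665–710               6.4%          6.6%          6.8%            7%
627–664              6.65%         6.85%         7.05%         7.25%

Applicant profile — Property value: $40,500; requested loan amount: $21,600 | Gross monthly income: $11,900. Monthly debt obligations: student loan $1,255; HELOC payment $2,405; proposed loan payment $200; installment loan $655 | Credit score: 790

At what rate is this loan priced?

6.1%

Credit score 790 ≥ 627; Total monthly debts = (1,255 + 2,405 + 200 + 655) = 4,515. Debt-to-income = 4,515/11,900 = 37.9% — meets 40% limit
Loan-to-value = 21,600/40,500 = 53.3% — pass (80% max)
Credit 790 → row 760+; LTV 53.3% → column 52.01–60%. Grid cell → 6.1%.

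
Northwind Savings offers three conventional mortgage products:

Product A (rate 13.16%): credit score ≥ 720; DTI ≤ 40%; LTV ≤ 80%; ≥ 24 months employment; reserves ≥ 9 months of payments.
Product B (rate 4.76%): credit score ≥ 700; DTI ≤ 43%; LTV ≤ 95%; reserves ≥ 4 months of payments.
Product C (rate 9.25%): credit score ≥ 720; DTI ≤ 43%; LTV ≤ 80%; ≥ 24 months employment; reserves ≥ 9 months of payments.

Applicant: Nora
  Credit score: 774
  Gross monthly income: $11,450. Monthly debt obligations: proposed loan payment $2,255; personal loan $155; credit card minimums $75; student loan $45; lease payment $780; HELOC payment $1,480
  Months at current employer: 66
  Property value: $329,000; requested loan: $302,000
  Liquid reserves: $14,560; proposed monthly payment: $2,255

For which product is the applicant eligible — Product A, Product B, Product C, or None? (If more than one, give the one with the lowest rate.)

Product B

Total debts = (2,255 + 155 + 75 + 45 + 780 + 1,480) = 4,790; DTI = 4,790/11,450 = 41.8%.
LTV = 302,000/329,000 = 91.8%.
Reserves = 14,560/2,255 = 6.5 months.
Product A: score 774 ≥ 720; DTI 41.8% > 40%; LTV 91.8% > 80%; employment 66 ≥ 24 mo; reserves 6.5 < 9 mo → does not qualify.
Product B: score 774 ≥ 700; DTI 41.8% ≤ 43%; LTV 91.8% ≤ 95%; reserves 6.5 ≥ 4 mo → qualifies.
Product C: score 774 ≥ 720; DTI 41.8% ≤ 43%; LTV 91.8% > 80%; employment 66 ≥ 24 mo; reserves 6.5 < 9 mo → does not qualify.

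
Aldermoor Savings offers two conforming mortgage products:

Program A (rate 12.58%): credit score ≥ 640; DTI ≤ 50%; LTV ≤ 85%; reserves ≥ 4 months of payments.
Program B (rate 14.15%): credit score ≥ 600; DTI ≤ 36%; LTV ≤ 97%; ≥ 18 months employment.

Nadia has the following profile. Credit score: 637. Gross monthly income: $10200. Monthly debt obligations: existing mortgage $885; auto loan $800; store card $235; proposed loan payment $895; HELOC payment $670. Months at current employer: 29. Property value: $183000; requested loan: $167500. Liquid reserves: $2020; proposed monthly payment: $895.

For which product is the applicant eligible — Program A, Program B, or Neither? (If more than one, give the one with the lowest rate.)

Total debts = (885 + 800 + 235 + 895 + 670) = 3,485; DTI = 3,485/10,200 = 34.2%.
LTV = 167,500/183,000 = 91.5%.
Reserves = 2,020/895 = 2.3 months.
Program A: score 637 < 640; DTI 34.2% ≤ 50%; LTV 91.5% > 85%; reserves 2.3 < 4 mo → does not qualify.
Program B: score 637 ≥ 600; DTI 34.2% ≤ 36%; LTV 91.5% ≤ 97%; employment 29 ≥ 18 mo → qualifies.

Program B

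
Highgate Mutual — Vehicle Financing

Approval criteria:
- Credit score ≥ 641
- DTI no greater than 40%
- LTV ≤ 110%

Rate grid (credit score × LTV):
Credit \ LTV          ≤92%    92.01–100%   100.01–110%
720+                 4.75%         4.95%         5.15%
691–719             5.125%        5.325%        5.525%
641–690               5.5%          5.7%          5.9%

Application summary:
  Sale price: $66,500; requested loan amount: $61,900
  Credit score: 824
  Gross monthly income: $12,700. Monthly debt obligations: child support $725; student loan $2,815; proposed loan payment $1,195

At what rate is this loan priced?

4.95%

Credit score 824 ≥ 641; Total monthly debts = (725 + 2,815 + 1,195) = 4,735. Debt-to-income = 4,735/12,700 = 37.3% — meets 40% limit
Loan-to-value = 61,900/66,500 = 93.1% — pass (110% max)
Credit 824 → row 720+; LTV 93.1% → column 92.01–100%. Grid cell → 4.95%.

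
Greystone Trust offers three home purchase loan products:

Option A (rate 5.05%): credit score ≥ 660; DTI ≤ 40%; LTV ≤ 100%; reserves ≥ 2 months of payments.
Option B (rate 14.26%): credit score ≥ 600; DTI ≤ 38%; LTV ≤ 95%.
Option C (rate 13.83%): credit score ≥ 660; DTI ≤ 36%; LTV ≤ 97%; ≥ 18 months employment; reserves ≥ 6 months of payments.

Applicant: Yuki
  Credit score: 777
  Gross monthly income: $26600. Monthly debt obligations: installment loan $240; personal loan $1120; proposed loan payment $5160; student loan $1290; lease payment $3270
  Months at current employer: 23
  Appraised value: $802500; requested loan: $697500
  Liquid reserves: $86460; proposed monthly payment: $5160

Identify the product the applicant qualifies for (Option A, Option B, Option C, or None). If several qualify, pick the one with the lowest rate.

Total debts = (240 + 1,120 + 5,160 + 1,290 + 3,270) = 11,080; DTI = 11,080/26,600 = 41.7%.
LTV = 697,500/802,500 = 86.9%.
Reserves = 86,460/5,160 = 16.8 months.
Option A: score 777 ≥ 660; DTI 41.7% > 40%; LTV 86.9% ≤ 100%; reserves 16.8 ≥ 2 mo → does not qualify.
Option B: score 777 ≥ 600; DTI 41.7% > 38%; LTV 86.9% ≤ 95% → does not qualify.
Option C: score 777 ≥ 660; DTI 41.7% > 36%; LTV 86.9% ≤ 97%; employment 23 ≥ 18 mo; reserves 16.8 ≥ 6 mo → does not qualify.

None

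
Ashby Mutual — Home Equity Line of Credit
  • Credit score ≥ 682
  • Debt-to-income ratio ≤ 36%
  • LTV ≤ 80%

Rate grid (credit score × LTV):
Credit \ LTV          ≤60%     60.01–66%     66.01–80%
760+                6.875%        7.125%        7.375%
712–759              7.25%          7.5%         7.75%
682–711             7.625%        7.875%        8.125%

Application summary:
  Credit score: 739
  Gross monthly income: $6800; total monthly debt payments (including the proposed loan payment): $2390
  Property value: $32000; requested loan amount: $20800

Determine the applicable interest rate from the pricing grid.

Credit score 739 ≥ 682; DTI: 2,390 ÷ 6,800 = 35.1%, within the 36% cap
LTV: 20,800 ÷ 32,000 = 65%, within 80% cap
Row: 739 falls in 712–759. Column: 65% falls in 60.01–66%. Rate = 7.5%.

7.5%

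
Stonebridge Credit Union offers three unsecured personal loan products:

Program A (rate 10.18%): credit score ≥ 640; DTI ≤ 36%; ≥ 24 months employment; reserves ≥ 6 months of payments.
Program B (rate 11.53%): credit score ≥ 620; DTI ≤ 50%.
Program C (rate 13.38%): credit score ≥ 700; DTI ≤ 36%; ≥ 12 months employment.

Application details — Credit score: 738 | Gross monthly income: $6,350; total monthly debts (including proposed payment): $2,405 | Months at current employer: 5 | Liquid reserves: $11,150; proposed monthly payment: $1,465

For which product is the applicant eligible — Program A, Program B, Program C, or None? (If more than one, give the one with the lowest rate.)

Program B

DTI = 2,405/6,350 = 37.9%.
Reserves = 11,150/1,465 = 7.6 months.
Program A: score 738 ≥ 640; DTI 37.9% > 36%; employment 5 < 24 mo; reserves 7.6 ≥ 6 mo → does not qualify.
Program B: score 738 ≥ 620; DTI 37.9% ≤ 50% → qualifies.
Program C: score 738 ≥ 700; DTI 37.9% > 36%; employment 5 < 12 mo → does not qualify.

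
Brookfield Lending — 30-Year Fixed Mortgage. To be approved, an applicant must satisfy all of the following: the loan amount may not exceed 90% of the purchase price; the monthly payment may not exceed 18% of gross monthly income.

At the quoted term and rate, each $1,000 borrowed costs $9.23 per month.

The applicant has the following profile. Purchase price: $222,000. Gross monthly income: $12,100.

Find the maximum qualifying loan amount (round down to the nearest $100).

Payment cap: 18% × $12,100 = $2,178/month.
At $9.23 per $1,000, that supports 2,178/9.23 × 1,000 ≈ $235,969 → $235,900.
LTV cap: 90% × $222,000 = $199,800 → $199,800.
Binding constraint: loan-to-value.

$199,800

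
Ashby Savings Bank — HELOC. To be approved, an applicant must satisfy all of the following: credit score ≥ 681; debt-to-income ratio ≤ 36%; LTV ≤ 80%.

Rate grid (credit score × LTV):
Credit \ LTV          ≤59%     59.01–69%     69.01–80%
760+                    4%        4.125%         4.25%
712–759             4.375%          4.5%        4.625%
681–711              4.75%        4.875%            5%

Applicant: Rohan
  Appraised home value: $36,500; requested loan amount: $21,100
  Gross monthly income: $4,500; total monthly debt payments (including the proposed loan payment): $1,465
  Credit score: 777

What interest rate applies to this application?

Credit score 777 ≥ 681; DTI: 1,465 ÷ 4,500 = 32.6%, within the 36% cap
LTV: 21,100 ÷ 36,500 = 57.8%, within 80% cap
Score 777 is in the 760+ band; LTV 57.8% is in the ≤59% band → 4%.

4%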